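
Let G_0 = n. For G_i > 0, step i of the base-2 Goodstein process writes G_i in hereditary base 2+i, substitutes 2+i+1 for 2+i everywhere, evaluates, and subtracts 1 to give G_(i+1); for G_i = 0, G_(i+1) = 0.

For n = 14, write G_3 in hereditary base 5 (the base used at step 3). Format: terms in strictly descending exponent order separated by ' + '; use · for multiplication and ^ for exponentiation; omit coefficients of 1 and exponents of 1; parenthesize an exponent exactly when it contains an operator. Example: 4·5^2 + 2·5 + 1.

5^(5 + 1) + 5^5

step 0: 14 = 2^(2 + 1) + 2^2 + 2; sub 3 for 2: 3^(3 + 1) + 3^3 + 3; = 111; G_1 = 111−1 = 110
step 1: 110 = 3^(3 + 1) + 3^3 + 2; sub 4 for 3: 4^(4 + 1) + 4^4 + 2; = 1282; G_2 = 1282−1 = 1281
step 2: 1281 = 4^(4 + 1) + 4^4 + 1; sub 5 for 4: 5^(5 + 1) + 5^5 + 1; = 18751; G_3 = 18751−1 = 18750
step 3: 18750 = 5^(5 + 1) + 5^5; sub 6 for 5: 6^(6 + 1) + 6^6; = 326592; G_4 = 326592−1 = 326591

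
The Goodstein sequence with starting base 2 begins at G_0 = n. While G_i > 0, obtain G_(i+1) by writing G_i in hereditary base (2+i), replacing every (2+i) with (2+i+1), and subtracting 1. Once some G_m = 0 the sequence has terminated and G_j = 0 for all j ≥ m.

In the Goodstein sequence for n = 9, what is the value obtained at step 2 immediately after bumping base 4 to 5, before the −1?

9843

step 0: 9 = 2^(2 + 1) + 1; sub 3 for 2: 3^(3 + 1) + 1; = 82; G_1 = 82−1 = 81
step 1: 81 = 3^(3 + 1); sub 4 for 3: 4^(4 + 1); = 1024; G_2 = 1024−1 = 1023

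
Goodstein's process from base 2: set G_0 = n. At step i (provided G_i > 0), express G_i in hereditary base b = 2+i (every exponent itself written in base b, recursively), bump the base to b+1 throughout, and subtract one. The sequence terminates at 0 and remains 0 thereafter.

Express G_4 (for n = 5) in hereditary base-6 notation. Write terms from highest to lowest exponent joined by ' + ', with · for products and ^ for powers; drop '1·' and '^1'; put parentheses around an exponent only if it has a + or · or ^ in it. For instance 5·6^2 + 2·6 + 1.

5 —HB2→ 2^2 + 1 —bump→ 3^3 + 1 = 28 —(−1)→ 27
27 —HB3→ 3^3 —bump→ 4^4 = 256 —(−1)→ 255
255 —HB4→ 3·4^3 + 3·4^2 + 3·4 + 3 —bump→ 3·5^3 + 3·5^2 + 3·5 + 3 = 468 —(−1)→ 467
467 —HB5→ 3·5^3 + 3·5^2 + 3·5 + 2 —bump→ 3·6^3 + 3·6^2 + 3·6 + 2 = 776 —(−1)→ 775

3·6^3 + 3·6^2 + 3·6 + 1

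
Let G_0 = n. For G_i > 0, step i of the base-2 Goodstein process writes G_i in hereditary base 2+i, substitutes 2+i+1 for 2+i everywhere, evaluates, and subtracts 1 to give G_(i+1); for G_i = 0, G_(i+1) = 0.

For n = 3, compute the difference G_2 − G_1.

3 —HB2→ 2 + 1 —bump→ 3 + 1 = 4 —(−1)→ 3
3 —HB3→ 3 —bump→ 4 = 4 —(−1)→ 3

0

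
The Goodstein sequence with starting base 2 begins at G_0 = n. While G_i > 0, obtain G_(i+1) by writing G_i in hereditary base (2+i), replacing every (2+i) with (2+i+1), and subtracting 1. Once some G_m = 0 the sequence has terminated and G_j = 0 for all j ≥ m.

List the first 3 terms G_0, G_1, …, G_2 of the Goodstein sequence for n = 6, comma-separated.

6, 29, 257

step 0: 6 = 2^2 + 2; sub 3 for 2: 3^3 + 3; = 30; G_1 = 30−1 = 29
step 1: 29 = 3^3 + 2; sub 4 for 3: 4^4 + 2; = 258; G_2 = 258−1 = 257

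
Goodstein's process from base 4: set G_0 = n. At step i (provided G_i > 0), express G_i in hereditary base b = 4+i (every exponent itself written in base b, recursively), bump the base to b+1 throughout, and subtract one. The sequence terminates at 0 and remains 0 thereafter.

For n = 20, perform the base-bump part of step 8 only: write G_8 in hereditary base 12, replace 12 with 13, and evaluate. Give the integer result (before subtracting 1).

124

i=0: 20 = 4^2 + 4 (b=4); 4→5: 5^2 + 5 = 30; 30−1 = 29
i=1: 29 = 5^2 + 4 (b=5); 5→6: 6^2 + 4 = 40; 40−1 = 39
i=2: 39 = 6^2 + 3 (b=6); 6→7: 7^2 + 3 = 52; 52−1 = 51
i=3: 51 = 7^2 + 2 (b=7); 7→8: 8^2 + 2 = 66; 66−1 = 65
i=4: 65 = 8^2 + 1 (b=8); 8→9: 9^2 + 1 = 82; 82−1 = 81
i=5: 81 = 9^2 (b=9); 9→10: 10^2 = 100; 100−1 = 99
i=6: 99 = 9·10 + 9 (b=10); 10→11: 9·11 + 9 = 108; 108−1 = 107
i=7: 107 = 9·11 + 8 (b=11); 11→12: 9·12 + 8 = 116; 116−1 = 115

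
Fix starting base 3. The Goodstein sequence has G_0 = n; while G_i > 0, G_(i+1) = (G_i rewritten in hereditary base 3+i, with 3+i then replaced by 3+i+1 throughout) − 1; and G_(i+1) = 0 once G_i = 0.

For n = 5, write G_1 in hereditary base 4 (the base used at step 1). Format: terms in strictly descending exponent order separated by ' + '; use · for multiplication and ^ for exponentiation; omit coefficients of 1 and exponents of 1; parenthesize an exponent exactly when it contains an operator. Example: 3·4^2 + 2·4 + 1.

step 0: 5 = 3 + 2; sub 4 for 3: 4 + 2; = 6; G_1 = 6−1 = 5
step 1: 5 = 4 + 1; sub 5 for 4: 5 + 1; = 6; G_2 = 6−1 = 5

4 + 1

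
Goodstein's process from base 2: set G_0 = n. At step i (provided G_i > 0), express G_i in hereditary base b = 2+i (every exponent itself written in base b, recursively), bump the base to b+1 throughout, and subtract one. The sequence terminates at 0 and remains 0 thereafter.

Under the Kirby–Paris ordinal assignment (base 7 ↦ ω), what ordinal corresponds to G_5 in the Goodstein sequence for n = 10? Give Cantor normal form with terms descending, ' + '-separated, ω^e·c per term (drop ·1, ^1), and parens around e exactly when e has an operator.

ω^ω·5 + ω^5·5 + ω^4·5 + ω^3·5 + ω^2·5 + ω·5 + 4

step 0: 10 = 2^(2 + 1) + 2; sub 3 for 2: 3^(3 + 1) + 3; = 84; G_1 = 84−1 = 83
step 1: 83 = 3^(3 + 1) + 2; sub 4 for 3: 4^(4 + 1) + 2; = 1026; G_2 = 1026−1 = 1025
step 2: 1025 = 4^(4 + 1) + 1; sub 5 for 4: 5^(5 + 1) + 1; = 15626; G_3 = 15626−1 = 15625
step 3: 15625 = 5^(5 + 1); sub 6 for 5: 6^(6 + 1); = 279936; G_4 = 279936−1 = 279935
step 4: 279935 = 5·6^6 + 5·6^5 + 5·6^4 + 5·6^3 + 5·6^2 + 5·6 + 5; sub 7 for 6: 5·7^7 + 5·7^5 + 5·7^4 + 5·7^3 + 5·7^2 + 5·7 + 5; = 4215755; G_5 = 4215755−1 = 4215754
step 5: 4215754 = 5·7^7 + 5·7^5 + 5·7^4 + 5·7^3 + 5·7^2 + 5·7 + 4; sub 8 for 7: 5·8^8 + 5·8^5 + 5·8^4 + 5·8^3 + 5·8^2 + 5·8 + 4; = 84073324; G_6 = 84073324−1 = 84073323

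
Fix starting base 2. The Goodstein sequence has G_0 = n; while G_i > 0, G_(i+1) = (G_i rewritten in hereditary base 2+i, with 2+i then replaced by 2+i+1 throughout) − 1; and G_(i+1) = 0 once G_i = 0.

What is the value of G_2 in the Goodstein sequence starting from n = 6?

6 —HB2→ 2^2 + 2 —bump→ 3^3 + 3 = 30 —(−1)→ 29
29 —HB3→ 3^3 + 2 —bump→ 4^4 + 2 = 258 —(−1)→ 257
257 —HB4→ 4^4 + 1 —bump→ 5^5 + 1 = 3126 —(−1)→ 3125

257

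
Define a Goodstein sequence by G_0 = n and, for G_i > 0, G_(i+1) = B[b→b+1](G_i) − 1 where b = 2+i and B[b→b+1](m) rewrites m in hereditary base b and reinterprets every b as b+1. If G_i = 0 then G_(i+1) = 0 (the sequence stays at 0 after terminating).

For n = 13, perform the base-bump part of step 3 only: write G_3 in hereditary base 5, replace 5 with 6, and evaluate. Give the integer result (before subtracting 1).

280712

13 —HB2→ 2^(2 + 1) + 2^2 + 1 —bump→ 3^(3 + 1) + 3^3 + 1 = 109 —(−1)→ 108
108 —HB3→ 3^(3 + 1) + 3^3 —bump→ 4^(4 + 1) + 4^4 = 1280 —(−1)→ 1279
1279 —HB4→ 4^(4 + 1) + 3·4^3 + 3·4^2 + 3·4 + 3 —bump→ 5^(5 + 1) + 3·5^3 + 3·5^2 + 3·5 + 3 = 16093 —(−1)→ 16092
16092 —HB5→ 5^(5 + 1) + 3·5^3 + 3·5^2 + 3·5 + 2 —bump→ 6^(6 + 1) + 3·6^3 + 3·6^2 + 3·6 + 2 = 280712 —(−1)→ 280711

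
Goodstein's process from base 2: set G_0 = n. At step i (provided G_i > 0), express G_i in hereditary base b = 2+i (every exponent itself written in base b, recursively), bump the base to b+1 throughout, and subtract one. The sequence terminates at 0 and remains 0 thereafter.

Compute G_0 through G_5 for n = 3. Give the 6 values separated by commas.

3, 3, 3, 2, 1, 0

i=0: 3 = 2 + 1 (b=2); 2→3: 3 + 1 = 4; 4−1 = 3
i=1: 3 = 3 (b=3); 3→4: 4 = 4; 4−1 = 3
i=2: 3 = 3 (b=4); 4→5: 3 = 3; 3−1 = 2
i=3: 2 = 2 (b=5); 5→6: 2 = 2; 2−1 = 1
i=4: 1 = 1 (b=6); 6→7: 1 = 1; 1−1 = 0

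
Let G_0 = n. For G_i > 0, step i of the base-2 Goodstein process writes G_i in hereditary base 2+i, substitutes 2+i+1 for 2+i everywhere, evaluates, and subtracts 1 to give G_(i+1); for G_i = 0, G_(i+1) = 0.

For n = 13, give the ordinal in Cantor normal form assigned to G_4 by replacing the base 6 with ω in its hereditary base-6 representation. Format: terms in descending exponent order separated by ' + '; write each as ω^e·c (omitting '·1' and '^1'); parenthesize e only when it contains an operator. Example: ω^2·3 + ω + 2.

ω^(ω + 1) + ω^3·3 + ω^2·3 + ω·3 + 1

13 —HB2→ 2^(2 + 1) + 2^2 + 1 —bump→ 3^(3 + 1) + 3^3 + 1 = 109 —(−1)→ 108
108 —HB3→ 3^(3 + 1) + 3^3 —bump→ 4^(4 + 1) + 4^4 = 1280 —(−1)→ 1279
1279 —HB4→ 4^(4 + 1) + 3·4^3 + 3·4^2 + 3·4 + 3 —bump→ 5^(5 + 1) + 3·5^3 + 3·5^2 + 3·5 + 3 = 16093 —(−1)→ 16092
16092 —HB5→ 5^(5 + 1) + 3·5^3 + 3·5^2 + 3·5 + 2 —bump→ 6^(6 + 1) + 3·6^3 + 3·6^2 + 3·6 + 2 = 280712 —(−1)→ 280711
280711 —HB6→ 6^(6 + 1) + 3·6^3 + 3·6^2 + 3·6 + 1 —bump→ 7^(7 + 1) + 3·7^3 + 3·7^2 + 3·7 + 1 = 5765999 —(−1)→ 5765998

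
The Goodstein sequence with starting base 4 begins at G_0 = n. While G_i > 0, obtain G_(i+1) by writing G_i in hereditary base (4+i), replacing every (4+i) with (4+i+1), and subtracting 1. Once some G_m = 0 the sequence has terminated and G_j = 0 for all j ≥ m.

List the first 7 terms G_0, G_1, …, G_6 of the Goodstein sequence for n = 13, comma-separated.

step 0: 13 = 3·4 + 1; sub 5 for 4: 3·5 + 1; = 16; G_1 = 16−1 = 15
step 1: 15 = 3·5; sub 6 for 5: 3·6; = 18; G_2 = 18−1 = 17
step 2: 17 = 2·6 + 5; sub 7 for 6: 2·7 + 5; = 19; G_3 = 19−1 = 18
step 3: 18 = 2·7 + 4; sub 8 for 7: 2·8 + 4; = 20; G_4 = 20−1 = 19
step 4: 19 = 2·8 + 3; sub 9 for 8: 2·9 + 3; = 21; G_5 = 21−1 = 20
step 5: 20 = 2·9 + 2; sub 10 for 9: 2·10 + 2; = 22; G_6 = 22−1 = 21

13, 15, 17, 18, 19, 20, 21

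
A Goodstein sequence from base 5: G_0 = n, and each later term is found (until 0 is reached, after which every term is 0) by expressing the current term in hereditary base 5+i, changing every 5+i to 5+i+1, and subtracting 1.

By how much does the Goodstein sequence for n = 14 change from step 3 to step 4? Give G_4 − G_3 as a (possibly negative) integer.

(0) 14|_5 = 2·5 + 4 ↦ 2·6 + 4|_6 = 16 ⇒ 15
(1) 15|_6 = 2·6 + 3 ↦ 2·7 + 3|_7 = 17 ⇒ 16
(2) 16|_7 = 2·7 + 2 ↦ 2·8 + 2|_8 = 18 ⇒ 17
(3) 17|_8 = 2·8 + 1 ↦ 2·9 + 1|_9 = 19 ⇒ 18

1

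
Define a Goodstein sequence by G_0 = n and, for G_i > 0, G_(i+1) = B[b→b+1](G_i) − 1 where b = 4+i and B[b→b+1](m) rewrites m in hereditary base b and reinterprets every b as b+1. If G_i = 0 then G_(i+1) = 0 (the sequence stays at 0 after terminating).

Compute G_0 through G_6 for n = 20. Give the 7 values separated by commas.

20 —HB4→ 4^2 + 4 —bump→ 5^2 + 5 = 30 —(−1)→ 29
29 —HB5→ 5^2 + 4 —bump→ 6^2 + 4 = 40 —(−1)→ 39
39 —HB6→ 6^2 + 3 —bump→ 7^2 + 3 = 52 —(−1)→ 51
51 —HB7→ 7^2 + 2 —bump→ 8^2 + 2 = 66 —(−1)→ 65
65 —HB8→ 8^2 + 1 —bump→ 9^2 + 1 = 82 —(−1)→ 81
81 —HB9→ 9^2 —bump→ 10^2 = 100 —(−1)→ 99

20, 29, 39, 51, 65, 81, 99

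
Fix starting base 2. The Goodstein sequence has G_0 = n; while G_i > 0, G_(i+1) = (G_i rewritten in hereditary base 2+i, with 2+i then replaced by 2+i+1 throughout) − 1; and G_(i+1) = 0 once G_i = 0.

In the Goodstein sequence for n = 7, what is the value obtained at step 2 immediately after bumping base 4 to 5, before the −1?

base 2: 7 = 2^2 + 2 + 1; at 3: 3^3 + 3 + 1 = 31; next = 30
base 3: 30 = 3^3 + 3; at 4: 4^4 + 4 = 260; next = 259
base 4: 259 = 4^4 + 3; at 5: 5^5 + 3 = 3128; next = 3127

3128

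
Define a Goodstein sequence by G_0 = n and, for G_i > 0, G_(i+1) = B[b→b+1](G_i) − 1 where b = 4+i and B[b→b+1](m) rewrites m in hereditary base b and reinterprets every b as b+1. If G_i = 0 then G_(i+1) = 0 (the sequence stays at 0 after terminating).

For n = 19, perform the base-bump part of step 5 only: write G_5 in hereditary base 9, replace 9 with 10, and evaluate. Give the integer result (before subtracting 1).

76

i=0: 19 = 4^2 + 3 (b=4); 4→5: 5^2 + 3 = 28; 28−1 = 27
i=1: 27 = 5^2 + 2 (b=5); 5→6: 6^2 + 2 = 38; 38−1 = 37
i=2: 37 = 6^2 + 1 (b=6); 6→7: 7^2 + 1 = 50; 50−1 = 49
i=3: 49 = 7^2 (b=7); 7→8: 8^2 = 64; 64−1 = 63
i=4: 63 = 7·8 + 7 (b=8); 8→9: 7·9 + 7 = 70; 70−1 = 69
i=5: 69 = 7·9 + 6 (b=9); 9→10: 7·10 + 6 = 76; 76−1 = 75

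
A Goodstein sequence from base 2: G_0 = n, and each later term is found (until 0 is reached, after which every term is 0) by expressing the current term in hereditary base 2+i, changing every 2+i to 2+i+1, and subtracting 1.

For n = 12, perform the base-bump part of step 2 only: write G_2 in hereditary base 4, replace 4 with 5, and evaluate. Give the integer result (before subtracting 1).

15686

step 0: 12 = 2^(2 + 1) + 2^2; sub 3 for 2: 3^(3 + 1) + 3^3; = 108; G_1 = 108−1 = 107
step 1: 107 = 3^(3 + 1) + 2·3^2 + 2·3 + 2; sub 4 for 3: 4^(4 + 1) + 2·4^2 + 2·4 + 2; = 1066; G_2 = 1066−1 = 1065
step 2: 1065 = 4^(4 + 1) + 2·4^2 + 2·4 + 1; sub 5 for 4: 5^(5 + 1) + 2·5^2 + 2·5 + 1; = 15686; G_3 = 15686−1 = 15685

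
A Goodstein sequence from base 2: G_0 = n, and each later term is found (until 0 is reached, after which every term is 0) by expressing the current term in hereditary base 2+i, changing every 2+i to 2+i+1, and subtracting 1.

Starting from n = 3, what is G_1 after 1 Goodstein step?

G_0=3  [base 2] 2 + 1  →[2↦3]→  3 + 1 = 4  −1 ⇒ G_1=3
G_1=3  [base 3] 3  →[3↦4]→  4 = 4  −1 ⇒ G_2=3

3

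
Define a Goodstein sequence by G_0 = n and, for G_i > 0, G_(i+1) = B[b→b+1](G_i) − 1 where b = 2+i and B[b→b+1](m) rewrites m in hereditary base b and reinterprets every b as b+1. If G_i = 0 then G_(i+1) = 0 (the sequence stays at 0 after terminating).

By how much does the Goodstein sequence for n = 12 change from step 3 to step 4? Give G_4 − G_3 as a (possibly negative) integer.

264334

(0) 12|_2 = 2^(2 + 1) + 2^2 ↦ 3^(3 + 1) + 3^3|_3 = 108 ⇒ 107
(1) 107|_3 = 3^(3 + 1) + 2·3^2 + 2·3 + 2 ↦ 4^(4 + 1) + 2·4^2 + 2·4 + 2|_4 = 1066 ⇒ 1065
(2) 1065|_4 = 4^(4 + 1) + 2·4^2 + 2·4 + 1 ↦ 5^(5 + 1) + 2·5^2 + 2·5 + 1|_5 = 15686 ⇒ 15685
(3) 15685|_5 = 5^(5 + 1) + 2·5^2 + 2·5 ↦ 6^(6 + 1) + 2·6^2 + 2·6|_6 = 280020 ⇒ 280019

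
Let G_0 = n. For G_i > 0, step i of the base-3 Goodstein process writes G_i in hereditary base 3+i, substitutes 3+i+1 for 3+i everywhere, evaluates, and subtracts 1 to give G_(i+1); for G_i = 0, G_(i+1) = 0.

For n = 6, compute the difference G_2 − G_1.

0

step 0: 6 = 2·3; sub 4 for 3: 2·4; = 8; G_1 = 8−1 = 7
step 1: 7 = 4 + 3; sub 5 for 4: 5 + 3; = 8; G_2 = 8−1 = 7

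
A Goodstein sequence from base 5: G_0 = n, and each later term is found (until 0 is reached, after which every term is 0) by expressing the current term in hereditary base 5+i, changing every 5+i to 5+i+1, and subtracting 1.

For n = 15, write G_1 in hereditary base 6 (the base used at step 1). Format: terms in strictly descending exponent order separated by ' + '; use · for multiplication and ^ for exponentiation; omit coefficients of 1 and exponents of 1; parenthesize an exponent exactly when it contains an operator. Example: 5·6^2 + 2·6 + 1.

i=0: 15 = 3·5 (b=5); 5→6: 3·6 = 18; 18−1 = 17
i=1: 17 = 2·6 + 5 (b=6); 6→7: 2·7 + 5 = 19; 19−1 = 18

2·6 + 5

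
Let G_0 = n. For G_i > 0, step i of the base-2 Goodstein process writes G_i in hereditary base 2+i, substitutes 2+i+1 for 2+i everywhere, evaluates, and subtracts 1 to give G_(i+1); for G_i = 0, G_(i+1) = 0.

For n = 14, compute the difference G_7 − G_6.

i=0: 14 = 2^(2 + 1) + 2^2 + 2 (b=2); 2→3: 3^(3 + 1) + 3^3 + 3 = 111; 111−1 = 110
i=1: 110 = 3^(3 + 1) + 3^3 + 2 (b=3); 3→4: 4^(4 + 1) + 4^4 + 2 = 1282; 1282−1 = 1281
i=2: 1281 = 4^(4 + 1) + 4^4 + 1 (b=4); 4→5: 5^(5 + 1) + 5^5 + 1 = 18751; 18751−1 = 18750
i=3: 18750 = 5^(5 + 1) + 5^5 (b=5); 5→6: 6^(6 + 1) + 6^6 = 326592; 326592−1 = 326591
i=4: 326591 = 6^(6 + 1) + 5·6^5 + 5·6^4 + 5·6^3 + 5·6^2 + 5·6 + 5 (b=6); 6→7: 7^(7 + 1) + 5·7^5 + 5·7^4 + 5·7^3 + 5·7^2 + 5·7 + 5 = 5862841; 5862841−1 = 5862840
i=5: 5862840 = 7^(7 + 1) + 5·7^5 + 5·7^4 + 5·7^3 + 5·7^2 + 5·7 + 4 (b=7); 7→8: 8^(8 + 1) + 5·8^5 + 5·8^4 + 5·8^3 + 5·8^2 + 5·8 + 4 = 134404972; 134404972−1 = 134404971
i=6: 134404971 = 8^(8 + 1) + 5·8^5 + 5·8^4 + 5·8^3 + 5·8^2 + 5·8 + 3 (b=8); 8→9: 9^(9 + 1) + 5·9^5 + 5·9^4 + 5·9^3 + 5·9^2 + 5·9 + 3 = 3487116549; 3487116549−1 = 3487116548

3352711577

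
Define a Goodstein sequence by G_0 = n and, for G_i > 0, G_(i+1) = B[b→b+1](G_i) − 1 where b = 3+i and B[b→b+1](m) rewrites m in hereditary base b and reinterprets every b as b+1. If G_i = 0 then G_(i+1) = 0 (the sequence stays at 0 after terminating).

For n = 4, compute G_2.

4

[0] 4 ≡ 3 + 1 (base 3). Lift 4: 5. −1: 4.
[1] 4 ≡ 4 (base 4). Lift 5: 5. −1: 4.
[2] 4 ≡ 4 (base 5). Lift 6: 4. −1: 3.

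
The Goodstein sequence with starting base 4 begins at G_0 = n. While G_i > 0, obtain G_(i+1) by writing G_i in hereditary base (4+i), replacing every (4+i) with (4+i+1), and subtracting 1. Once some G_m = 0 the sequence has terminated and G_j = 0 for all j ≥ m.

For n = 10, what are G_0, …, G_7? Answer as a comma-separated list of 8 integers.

base 4: 10 = 2·4 + 2; at 5: 2·5 + 2 = 12; next = 11
base 5: 11 = 2·5 + 1; at 6: 2·6 + 1 = 13; next = 12
base 6: 12 = 2·6; at 7: 2·7 = 14; next = 13
base 7: 13 = 7 + 6; at 8: 8 + 6 = 14; next = 13
base 8: 13 = 8 + 5; at 9: 9 + 5 = 14; next = 13
base 9: 13 = 9 + 4; at 10: 10 + 4 = 14; next = 13
base 10: 13 = 10 + 3; at 11: 11 + 3 = 14; next = 13

10, 11, 12, 13, 13, 13, 13, 13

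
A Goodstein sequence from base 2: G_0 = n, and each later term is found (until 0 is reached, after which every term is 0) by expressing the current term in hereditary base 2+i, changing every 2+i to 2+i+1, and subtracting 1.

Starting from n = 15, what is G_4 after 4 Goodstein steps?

326593

G_0=15  [base 2] 2^(2 + 1) + 2^2 + 2 + 1  →[2↦3]→  3^(3 + 1) + 3^3 + 3 + 1 = 112  −1 ⇒ G_1=111
G_1=111  [base 3] 3^(3 + 1) + 3^3 + 3  →[3↦4]→  4^(4 + 1) + 4^4 + 4 = 1284  −1 ⇒ G_2=1283
G_2=1283  [base 4] 4^(4 + 1) + 4^4 + 3  →[4↦5]→  5^(5 + 1) + 5^5 + 3 = 18753  −1 ⇒ G_3=18752
G_3=18752  [base 5] 5^(5 + 1) + 5^5 + 2  →[5↦6]→  6^(6 + 1) + 6^6 + 2 = 326594  −1 ⇒ G_4=326593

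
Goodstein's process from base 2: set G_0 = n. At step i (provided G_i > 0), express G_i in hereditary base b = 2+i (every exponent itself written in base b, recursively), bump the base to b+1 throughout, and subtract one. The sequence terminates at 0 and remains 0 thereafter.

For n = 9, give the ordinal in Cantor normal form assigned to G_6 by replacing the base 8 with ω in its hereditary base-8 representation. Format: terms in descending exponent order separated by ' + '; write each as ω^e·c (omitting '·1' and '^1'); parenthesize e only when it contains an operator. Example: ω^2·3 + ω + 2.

[0] 9 ≡ 2^(2 + 1) + 1 (base 2). Lift 3: 82. −1: 81.
[1] 81 ≡ 3^(3 + 1) (base 3). Lift 4: 1024. −1: 1023.
[2] 1023 ≡ 3·4^4 + 3·4^3 + 3·4^2 + 3·4 + 3 (base 4). Lift 5: 9843. −1: 9842.
[3] 9842 ≡ 3·5^5 + 3·5^3 + 3·5^2 + 3·5 + 2 (base 5). Lift 6: 140744. −1: 140743.
[4] 140743 ≡ 3·6^6 + 3·6^3 + 3·6^2 + 3·6 + 1 (base 6). Lift 7: 2471827. −1: 2471826.
[5] 2471826 ≡ 3·7^7 + 3·7^3 + 3·7^2 + 3·7 (base 7). Lift 8: 50333400. −1: 50333399.
[6] 50333399 ≡ 3·8^8 + 3·8^3 + 3·8^2 + 2·8 + 7 (base 8). Lift 9: 1162263922. −1: 1162263921.

ω^ω·3 + ω^3·3 + ω^2·3 + ω·2 + 7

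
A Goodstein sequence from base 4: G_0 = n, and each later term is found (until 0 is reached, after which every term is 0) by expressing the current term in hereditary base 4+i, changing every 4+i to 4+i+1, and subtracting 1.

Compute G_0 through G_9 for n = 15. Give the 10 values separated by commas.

i=0: 15 = 3·4 + 3 (b=4); 4→5: 3·5 + 3 = 18; 18−1 = 17
i=1: 17 = 3·5 + 2 (b=5); 5→6: 3·6 + 2 = 20; 20−1 = 19
i=2: 19 = 3·6 + 1 (b=6); 6→7: 3·7 + 1 = 22; 22−1 = 21
i=3: 21 = 3·7 (b=7); 7→8: 3·8 = 24; 24−1 = 23
i=4: 23 = 2·8 + 7 (b=8); 8→9: 2·9 + 7 = 25; 25−1 = 24
i=5: 24 = 2·9 + 6 (b=9); 9→10: 2·10 + 6 = 26; 26−1 = 25
i=6: 25 = 2·10 + 5 (b=10); 10→11: 2·11 + 5 = 27; 27−1 = 26
i=7: 26 = 2·11 + 4 (b=11); 11→12: 2·12 + 4 = 28; 28−1 = 27
i=8: 27 = 2·12 + 3 (b=12); 12→13: 2·13 + 3 = 29; 29−1 = 28

15, 17, 19, 21, 23, 24, 25, 26, 27, 28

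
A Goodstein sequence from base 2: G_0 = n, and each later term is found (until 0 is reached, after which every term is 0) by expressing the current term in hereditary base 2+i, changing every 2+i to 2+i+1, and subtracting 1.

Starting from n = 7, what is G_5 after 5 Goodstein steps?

823543

i=0: 7 = 2^2 + 2 + 1 (b=2); 2→3: 3^3 + 3 + 1 = 31; 31−1 = 30
i=1: 30 = 3^3 + 3 (b=3); 3→4: 4^4 + 4 = 260; 260−1 = 259
i=2: 259 = 4^4 + 3 (b=4); 4→5: 5^5 + 3 = 3128; 3128−1 = 3127
i=3: 3127 = 5^5 + 2 (b=5); 5→6: 6^6 + 2 = 46658; 46658−1 = 46657
i=4: 46657 = 6^6 + 1 (b=6); 6→7: 7^7 + 1 = 823544; 823544−1 = 823543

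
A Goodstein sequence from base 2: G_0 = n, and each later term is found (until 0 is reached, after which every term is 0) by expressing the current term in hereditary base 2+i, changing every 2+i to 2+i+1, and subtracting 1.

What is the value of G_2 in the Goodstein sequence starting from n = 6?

257

G_0 = 6. HB_2(6) = 2^2 + 2. Bump = 30. G_1 = 29.
G_1 = 29. HB_3(29) = 3^3 + 2. Bump = 258. G_2 = 257.
G_2 = 257. HB_4(257) = 4^4 + 1. Bump = 3126. G_3 = 3125.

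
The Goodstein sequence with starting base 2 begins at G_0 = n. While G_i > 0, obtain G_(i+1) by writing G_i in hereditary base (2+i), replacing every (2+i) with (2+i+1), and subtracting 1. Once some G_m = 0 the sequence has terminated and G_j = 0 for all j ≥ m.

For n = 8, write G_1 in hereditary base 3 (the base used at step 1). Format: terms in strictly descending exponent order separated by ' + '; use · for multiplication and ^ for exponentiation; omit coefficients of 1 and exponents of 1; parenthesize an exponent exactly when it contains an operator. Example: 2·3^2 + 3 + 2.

2·3^3 + 2·3^2 + 2·3 + 2

[0] 8 ≡ 2^(2 + 1) (base 2). Lift 3: 81. −1: 80.
[1] 80 ≡ 2·3^3 + 2·3^2 + 2·3 + 2 (base 3). Lift 4: 554. −1: 553.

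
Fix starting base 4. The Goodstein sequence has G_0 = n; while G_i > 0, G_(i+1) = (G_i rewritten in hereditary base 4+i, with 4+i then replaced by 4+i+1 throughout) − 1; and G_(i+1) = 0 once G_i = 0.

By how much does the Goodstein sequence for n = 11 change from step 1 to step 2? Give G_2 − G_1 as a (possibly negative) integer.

G_0 = 11. HB_4(11) = 2·4 + 3. Bump = 13. G_1 = 12.
G_1 = 12. HB_5(12) = 2·5 + 2. Bump = 14. G_2 = 13.

1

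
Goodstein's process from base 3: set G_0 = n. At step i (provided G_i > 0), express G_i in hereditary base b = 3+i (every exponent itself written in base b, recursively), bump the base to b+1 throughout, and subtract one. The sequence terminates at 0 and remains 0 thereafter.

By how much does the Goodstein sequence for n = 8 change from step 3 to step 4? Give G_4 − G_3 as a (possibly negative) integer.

0

8 —HB3→ 2·3 + 2 —bump→ 2·4 + 2 = 10 —(−1)→ 9
9 —HB4→ 2·4 + 1 —bump→ 2·5 + 1 = 11 —(−1)→ 10
10 —HB5→ 2·5 —bump→ 2·6 = 12 —(−1)→ 11
11 —HB6→ 6 + 5 —bump→ 7 + 5 = 12 —(−1)→ 11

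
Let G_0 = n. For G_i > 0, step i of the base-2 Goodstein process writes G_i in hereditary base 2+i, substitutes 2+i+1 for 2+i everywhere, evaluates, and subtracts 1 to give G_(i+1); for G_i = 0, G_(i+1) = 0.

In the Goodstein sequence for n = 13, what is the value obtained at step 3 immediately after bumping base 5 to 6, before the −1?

step 0: 13 = 2^(2 + 1) + 2^2 + 1; sub 3 for 2: 3^(3 + 1) + 3^3 + 1; = 109; G_1 = 109−1 = 108
step 1: 108 = 3^(3 + 1) + 3^3; sub 4 for 3: 4^(4 + 1) + 4^4; = 1280; G_2 = 1280−1 = 1279
step 2: 1279 = 4^(4 + 1) + 3·4^3 + 3·4^2 + 3·4 + 3; sub 5 for 4: 5^(5 + 1) + 3·5^3 + 3·5^2 + 3·5 + 3; = 16093; G_3 = 16093−1 = 16092
step 3: 16092 = 5^(5 + 1) + 3·5^3 + 3·5^2 + 3·5 + 2; sub 6 for 5: 6^(6 + 1) + 3·6^3 + 3·6^2 + 3·6 + 2; = 280712; G_4 = 280712−1 = 280711

280712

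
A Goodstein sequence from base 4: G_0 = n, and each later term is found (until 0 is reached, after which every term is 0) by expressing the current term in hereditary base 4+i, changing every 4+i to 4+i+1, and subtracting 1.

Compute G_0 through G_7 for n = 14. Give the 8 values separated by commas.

14, 16, 18, 20, 21, 22, 23, 24

i=0: 14 = 3·4 + 2 (b=4); 4→5: 3·5 + 2 = 17; 17−1 = 16
i=1: 16 = 3·5 + 1 (b=5); 5→6: 3·6 + 1 = 19; 19−1 = 18
i=2: 18 = 3·6 (b=6); 6→7: 3·7 = 21; 21−1 = 20
i=3: 20 = 2·7 + 6 (b=7); 7→8: 2·8 + 6 = 22; 22−1 = 21
i=4: 21 = 2·8 + 5 (b=8); 8→9: 2·9 + 5 = 23; 23−1 = 22
i=5: 22 = 2·9 + 4 (b=9); 9→10: 2·10 + 4 = 24; 24−1 = 23
i=6: 23 = 2·10 + 3 (b=10); 10→11: 2·11 + 3 = 25; 25−1 = 24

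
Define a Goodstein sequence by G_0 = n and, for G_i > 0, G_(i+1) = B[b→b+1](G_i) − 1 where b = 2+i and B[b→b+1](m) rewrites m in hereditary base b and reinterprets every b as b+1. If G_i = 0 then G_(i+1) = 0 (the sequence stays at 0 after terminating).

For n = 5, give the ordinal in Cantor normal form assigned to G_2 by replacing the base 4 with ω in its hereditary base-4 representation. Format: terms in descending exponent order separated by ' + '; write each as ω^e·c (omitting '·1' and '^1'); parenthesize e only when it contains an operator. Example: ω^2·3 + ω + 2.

ω^3·3 + ω^2·3 + ω·3 + 3

(0) 5|_2 = 2^2 + 1 ↦ 3^3 + 1|_3 = 28 ⇒ 27
(1) 27|_3 = 3^3 ↦ 4^4|_4 = 256 ⇒ 255
(2) 255|_4 = 3·4^3 + 3·4^2 + 3·4 + 3 ↦ 3·5^3 + 3·5^2 + 3·5 + 3|_5 = 468 ⇒ 467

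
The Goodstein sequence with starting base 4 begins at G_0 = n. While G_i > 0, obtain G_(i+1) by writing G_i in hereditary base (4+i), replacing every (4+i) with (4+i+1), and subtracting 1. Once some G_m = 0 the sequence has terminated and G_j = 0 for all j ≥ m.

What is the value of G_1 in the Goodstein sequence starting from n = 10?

11

base 4: 10 = 2·4 + 2; at 5: 2·5 + 2 = 12; next = 11
base 5: 11 = 2·5 + 1; at 6: 2·6 + 1 = 13; next = 12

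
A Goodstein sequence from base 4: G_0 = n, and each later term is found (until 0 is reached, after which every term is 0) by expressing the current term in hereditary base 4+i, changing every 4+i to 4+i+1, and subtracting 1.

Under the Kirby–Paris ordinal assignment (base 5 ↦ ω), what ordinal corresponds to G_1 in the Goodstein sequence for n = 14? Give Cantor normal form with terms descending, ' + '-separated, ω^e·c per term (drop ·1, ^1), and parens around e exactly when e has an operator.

ω·3 + 1

14 —HB4→ 3·4 + 2 —bump→ 3·5 + 2 = 17 —(−1)→ 16
16 —HB5→ 3·5 + 1 —bump→ 3·6 + 1 = 19 —(−1)→ 18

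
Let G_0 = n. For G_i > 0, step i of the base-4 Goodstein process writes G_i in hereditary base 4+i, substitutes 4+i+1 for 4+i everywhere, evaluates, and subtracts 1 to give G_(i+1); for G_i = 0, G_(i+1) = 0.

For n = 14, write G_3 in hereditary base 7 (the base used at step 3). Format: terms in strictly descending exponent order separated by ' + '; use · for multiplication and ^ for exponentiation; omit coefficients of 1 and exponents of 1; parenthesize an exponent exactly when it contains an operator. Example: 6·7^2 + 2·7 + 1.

2·7 + 6

14 —HB4→ 3·4 + 2 —bump→ 3·5 + 2 = 17 —(−1)→ 16
16 —HB5→ 3·5 + 1 —bump→ 3·6 + 1 = 19 —(−1)→ 18
18 —HB6→ 3·6 —bump→ 3·7 = 21 —(−1)→ 20
20 —HB7→ 2·7 + 6 —bump→ 2·8 + 6 = 22 —(−1)→ 21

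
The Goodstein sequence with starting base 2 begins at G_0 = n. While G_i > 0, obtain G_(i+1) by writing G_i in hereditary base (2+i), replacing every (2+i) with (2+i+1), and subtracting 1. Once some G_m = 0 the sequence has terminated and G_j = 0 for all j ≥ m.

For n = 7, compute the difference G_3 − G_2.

2868

step 0: 7 = 2^2 + 2 + 1; sub 3 for 2: 3^3 + 3 + 1; = 31; G_1 = 31−1 = 30
step 1: 30 = 3^3 + 3; sub 4 for 3: 4^4 + 4; = 260; G_2 = 260−1 = 259
step 2: 259 = 4^4 + 3; sub 5 for 4: 5^5 + 3; = 3128; G_3 = 3128−1 = 3127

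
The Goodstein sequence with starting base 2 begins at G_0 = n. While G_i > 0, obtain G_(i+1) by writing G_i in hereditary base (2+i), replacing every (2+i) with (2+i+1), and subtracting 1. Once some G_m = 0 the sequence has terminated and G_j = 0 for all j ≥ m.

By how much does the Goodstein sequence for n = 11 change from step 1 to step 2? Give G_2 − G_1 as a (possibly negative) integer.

step 0: 11 = 2^(2 + 1) + 2 + 1; sub 3 for 2: 3^(3 + 1) + 3 + 1; = 85; G_1 = 85−1 = 84
step 1: 84 = 3^(3 + 1) + 3; sub 4 for 3: 4^(4 + 1) + 4; = 1028; G_2 = 1028−1 = 1027

943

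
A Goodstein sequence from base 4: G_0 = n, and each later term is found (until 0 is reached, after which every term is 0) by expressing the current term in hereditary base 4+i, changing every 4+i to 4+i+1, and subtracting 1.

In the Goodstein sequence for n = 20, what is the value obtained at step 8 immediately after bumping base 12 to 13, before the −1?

124

i=0: 20 = 4^2 + 4 (b=4); 4→5: 5^2 + 5 = 30; 30−1 = 29
i=1: 29 = 5^2 + 4 (b=5); 5→6: 6^2 + 4 = 40; 40−1 = 39
i=2: 39 = 6^2 + 3 (b=6); 6→7: 7^2 + 3 = 52; 52−1 = 51
i=3: 51 = 7^2 + 2 (b=7); 7→8: 8^2 + 2 = 66; 66−1 = 65
i=4: 65 = 8^2 + 1 (b=8); 8→9: 9^2 + 1 = 82; 82−1 = 81
i=5: 81 = 9^2 (b=9); 9→10: 10^2 = 100; 100−1 = 99
i=6: 99 = 9·10 + 9 (b=10); 10→11: 9·11 + 9 = 108; 108−1 = 107
i=7: 107 = 9·11 + 8 (b=11); 11→12: 9·12 + 8 = 116; 116−1 = 115
i=8: 115 = 9·12 + 7 (b=12); 12→13: 9·13 + 7 = 124; 124−1 = 123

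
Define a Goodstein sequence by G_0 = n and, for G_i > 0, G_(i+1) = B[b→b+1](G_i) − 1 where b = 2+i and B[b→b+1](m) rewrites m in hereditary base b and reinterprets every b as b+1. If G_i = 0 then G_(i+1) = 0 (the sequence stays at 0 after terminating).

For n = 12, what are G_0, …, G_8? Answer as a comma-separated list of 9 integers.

G_0=12  [base 2] 2^(2 + 1) + 2^2  →[2↦3]→  3^(3 + 1) + 3^3 = 108  −1 ⇒ G_1=107
G_1=107  [base 3] 3^(3 + 1) + 2·3^2 + 2·3 + 2  →[3↦4]→  4^(4 + 1) + 2·4^2 + 2·4 + 2 = 1066  −1 ⇒ G_2=1065
G_2=1065  [base 4] 4^(4 + 1) + 2·4^2 + 2·4 + 1  →[4↦5]→  5^(5 + 1) + 2·5^2 + 2·5 + 1 = 15686  −1 ⇒ G_3=15685
G_3=15685  [base 5] 5^(5 + 1) + 2·5^2 + 2·5  →[5↦6]→  6^(6 + 1) + 2·6^2 + 2·6 = 280020  −1 ⇒ G_4=280019
G_4=280019  [base 6] 6^(6 + 1) + 2·6^2 + 6 + 5  →[6↦7]→  7^(7 + 1) + 2·7^2 + 7 + 5 = 5764911  −1 ⇒ G_5=5764910
G_5=5764910  [base 7] 7^(7 + 1) + 2·7^2 + 7 + 4  →[7↦8]→  8^(8 + 1) + 2·8^2 + 8 + 4 = 134217868  −1 ⇒ G_6=134217867
G_6=134217867  [base 8] 8^(8 + 1) + 2·8^2 + 8 + 3  →[8↦9]→  9^(9 + 1) + 2·9^2 + 9 + 3 = 3486784575  −1 ⇒ G_7=3486784574
G_7=3486784574  [base 9] 9^(9 + 1) + 2·9^2 + 9 + 2  →[9↦10]→  10^(10 + 1) + 2·10^2 + 10 + 2 = 100000000212  −1 ⇒ G_8=100000000211

12, 107, 1065, 15685, 280019, 5764910, 134217867, 3486784574, 100000000211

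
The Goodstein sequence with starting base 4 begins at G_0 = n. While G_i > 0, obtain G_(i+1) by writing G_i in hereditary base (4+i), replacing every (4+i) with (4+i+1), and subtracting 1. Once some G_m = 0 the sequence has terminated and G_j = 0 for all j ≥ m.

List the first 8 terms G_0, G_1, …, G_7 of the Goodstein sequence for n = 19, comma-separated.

G_0=19  [base 4] 4^2 + 3  →[4↦5]→  5^2 + 3 = 28  −1 ⇒ G_1=27
G_1=27  [base 5] 5^2 + 2  →[5↦6]→  6^2 + 2 = 38  −1 ⇒ G_2=37
G_2=37  [base 6] 6^2 + 1  →[6↦7]→  7^2 + 1 = 50  −1 ⇒ G_3=49
G_3=49  [base 7] 7^2  →[7↦8]→  8^2 = 64  −1 ⇒ G_4=63
G_4=63  [base 8] 7·8 + 7  →[8↦9]→  7·9 + 7 = 70  −1 ⇒ G_5=69
G_5=69  [base 9] 7·9 + 6  →[9↦10]→  7·10 + 6 = 76  −1 ⇒ G_6=75
G_6=75  [base 10] 7·10 + 5  →[10↦11]→  7·11 + 5 = 82  −1 ⇒ G_7=81

19, 27, 37, 49, 63, 69, 75, 81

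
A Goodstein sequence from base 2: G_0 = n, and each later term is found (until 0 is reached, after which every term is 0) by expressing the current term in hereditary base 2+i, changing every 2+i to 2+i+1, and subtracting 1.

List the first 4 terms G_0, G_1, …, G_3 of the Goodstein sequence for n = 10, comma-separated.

10, 83, 1025, 15625

G_0=10  [base 2] 2^(2 + 1) + 2  →[2↦3]→  3^(3 + 1) + 3 = 84  −1 ⇒ G_1=83
G_1=83  [base 3] 3^(3 + 1) + 2  →[3↦4]→  4^(4 + 1) + 2 = 1026  −1 ⇒ G_2=1025
G_2=1025  [base 4] 4^(4 + 1) + 1  →[4↦5]→  5^(5 + 1) + 1 = 15626  −1 ⇒ G_3=15625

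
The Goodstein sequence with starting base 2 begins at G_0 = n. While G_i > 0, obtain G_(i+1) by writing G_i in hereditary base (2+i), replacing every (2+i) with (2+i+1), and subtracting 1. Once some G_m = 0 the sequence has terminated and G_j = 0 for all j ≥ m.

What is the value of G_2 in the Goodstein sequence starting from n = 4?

41

G_0=4  [base 2] 2^2  →[2↦3]→  3^3 = 27  −1 ⇒ G_1=26
G_1=26  [base 3] 2·3^2 + 2·3 + 2  →[3↦4]→  2·4^2 + 2·4 + 2 = 42  −1 ⇒ G_2=41
G_2=41  [base 4] 2·4^2 + 2·4 + 1  →[4↦5]→  2·5^2 + 2·5 + 1 = 61  −1 ⇒ G_3=60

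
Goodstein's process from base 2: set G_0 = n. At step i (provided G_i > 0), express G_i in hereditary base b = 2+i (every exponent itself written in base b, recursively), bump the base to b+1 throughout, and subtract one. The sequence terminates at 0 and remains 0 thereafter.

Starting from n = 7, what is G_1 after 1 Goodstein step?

7 —HB2→ 2^2 + 2 + 1 —bump→ 3^3 + 3 + 1 = 31 —(−1)→ 30
30 —HB3→ 3^3 + 3 —bump→ 4^4 + 4 = 260 —(−1)→ 259

30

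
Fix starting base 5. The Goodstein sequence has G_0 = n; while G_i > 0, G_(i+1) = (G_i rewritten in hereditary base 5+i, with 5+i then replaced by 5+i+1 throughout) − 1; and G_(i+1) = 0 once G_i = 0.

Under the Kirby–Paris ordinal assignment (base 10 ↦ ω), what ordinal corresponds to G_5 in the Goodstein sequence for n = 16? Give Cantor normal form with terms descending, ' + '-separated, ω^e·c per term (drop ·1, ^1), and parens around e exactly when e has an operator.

ω·2 + 3

i=0: 16 = 3·5 + 1 (b=5); 5→6: 3·6 + 1 = 19; 19−1 = 18
i=1: 18 = 3·6 (b=6); 6→7: 3·7 = 21; 21−1 = 20
i=2: 20 = 2·7 + 6 (b=7); 7→8: 2·8 + 6 = 22; 22−1 = 21
i=3: 21 = 2·8 + 5 (b=8); 8→9: 2·9 + 5 = 23; 23−1 = 22
i=4: 22 = 2·9 + 4 (b=9); 9→10: 2·10 + 4 = 24; 24−1 = 23
i=5: 23 = 2·10 + 3 (b=10); 10→11: 2·11 + 3 = 25; 25−1 = 24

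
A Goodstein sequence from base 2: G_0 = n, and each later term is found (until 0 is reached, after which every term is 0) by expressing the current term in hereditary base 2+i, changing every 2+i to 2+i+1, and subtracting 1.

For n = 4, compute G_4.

i=0: 4 = 2^2 (b=2); 2→3: 3^3 = 27; 27−1 = 26
i=1: 26 = 2·3^2 + 2·3 + 2 (b=3); 3→4: 2·4^2 + 2·4 + 2 = 42; 42−1 = 41
i=2: 41 = 2·4^2 + 2·4 + 1 (b=4); 4→5: 2·5^2 + 2·5 + 1 = 61; 61−1 = 60
i=3: 60 = 2·5^2 + 2·5 (b=5); 5→6: 2·6^2 + 2·6 = 84; 84−1 = 83
i=4: 83 = 2·6^2 + 6 + 5 (b=6); 6→7: 2·7^2 + 7 + 5 = 110; 110−1 = 109

83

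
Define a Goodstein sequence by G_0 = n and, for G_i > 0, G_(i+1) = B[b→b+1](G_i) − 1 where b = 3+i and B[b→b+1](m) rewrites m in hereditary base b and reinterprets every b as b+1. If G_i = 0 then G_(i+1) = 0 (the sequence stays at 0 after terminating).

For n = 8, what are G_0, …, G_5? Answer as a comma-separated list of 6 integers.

8, 9, 10, 11, 11, 11

i=0: 8 = 2·3 + 2 (b=3); 3→4: 2·4 + 2 = 10; 10−1 = 9
i=1: 9 = 2·4 + 1 (b=4); 4→5: 2·5 + 1 = 11; 11−1 = 10
i=2: 10 = 2·5 (b=5); 5→6: 2·6 = 12; 12−1 = 11
i=3: 11 = 6 + 5 (b=6); 6→7: 7 + 5 = 12; 12−1 = 11
i=4: 11 = 7 + 4 (b=7); 7→8: 8 + 4 = 12; 12−1 = 11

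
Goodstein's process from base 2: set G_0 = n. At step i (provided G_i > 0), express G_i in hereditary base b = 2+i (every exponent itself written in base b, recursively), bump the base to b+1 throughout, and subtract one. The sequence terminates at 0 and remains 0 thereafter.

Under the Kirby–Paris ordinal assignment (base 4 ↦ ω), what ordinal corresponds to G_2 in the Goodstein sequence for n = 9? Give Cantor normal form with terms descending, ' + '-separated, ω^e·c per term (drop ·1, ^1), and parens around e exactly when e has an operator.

ω^ω·3 + ω^3·3 + ω^2·3 + ω·3 + 3

base 2: 9 = 2^(2 + 1) + 1; at 3: 3^(3 + 1) + 1 = 82; next = 81
base 3: 81 = 3^(3 + 1); at 4: 4^(4 + 1) = 1024; next = 1023
base 4: 1023 = 3·4^4 + 3·4^3 + 3·4^2 + 3·4 + 3; at 5: 3·5^5 + 3·5^3 + 3·5^2 + 3·5 + 3 = 9843; next = 9842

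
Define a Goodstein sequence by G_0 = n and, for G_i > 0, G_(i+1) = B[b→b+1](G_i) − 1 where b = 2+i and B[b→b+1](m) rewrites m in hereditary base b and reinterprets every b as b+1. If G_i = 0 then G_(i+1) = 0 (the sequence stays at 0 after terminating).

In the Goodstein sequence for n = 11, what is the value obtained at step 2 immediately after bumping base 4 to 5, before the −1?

[0] 11 ≡ 2^(2 + 1) + 2 + 1 (base 2). Lift 3: 85. −1: 84.
[1] 84 ≡ 3^(3 + 1) + 3 (base 3). Lift 4: 1028. −1: 1027.
[2] 1027 ≡ 4^(4 + 1) + 3 (base 4). Lift 5: 15628. −1: 15627.

15628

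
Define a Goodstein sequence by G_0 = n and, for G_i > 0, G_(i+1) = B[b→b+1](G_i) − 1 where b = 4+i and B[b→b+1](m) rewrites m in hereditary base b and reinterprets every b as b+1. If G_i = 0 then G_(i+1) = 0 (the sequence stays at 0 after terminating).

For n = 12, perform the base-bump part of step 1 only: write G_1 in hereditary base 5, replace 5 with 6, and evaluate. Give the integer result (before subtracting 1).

16

12 —HB4→ 3·4 —bump→ 3·5 = 15 —(−1)→ 14
14 —HB5→ 2·5 + 4 —bump→ 2·6 + 4 = 16 —(−1)→ 15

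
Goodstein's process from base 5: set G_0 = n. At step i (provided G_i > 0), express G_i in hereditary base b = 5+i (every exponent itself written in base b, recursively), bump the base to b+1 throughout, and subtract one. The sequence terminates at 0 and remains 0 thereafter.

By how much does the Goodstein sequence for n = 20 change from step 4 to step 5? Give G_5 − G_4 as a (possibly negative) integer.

base 5: 20 = 4·5; at 6: 4·6 = 24; next = 23
base 6: 23 = 3·6 + 5; at 7: 3·7 + 5 = 26; next = 25
base 7: 25 = 3·7 + 4; at 8: 3·8 + 4 = 28; next = 27
base 8: 27 = 3·8 + 3; at 9: 3·9 + 3 = 30; next = 29
base 9: 29 = 3·9 + 2; at 10: 3·10 + 2 = 32; next = 31

2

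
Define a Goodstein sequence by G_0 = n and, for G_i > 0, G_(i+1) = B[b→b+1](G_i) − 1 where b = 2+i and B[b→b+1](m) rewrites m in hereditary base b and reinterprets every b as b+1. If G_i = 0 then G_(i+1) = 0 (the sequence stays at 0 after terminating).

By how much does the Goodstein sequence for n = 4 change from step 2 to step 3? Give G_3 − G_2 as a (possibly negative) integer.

19

i=0: 4 = 2^2 (b=2); 2→3: 3^3 = 27; 27−1 = 26
i=1: 26 = 2·3^2 + 2·3 + 2 (b=3); 3→4: 2·4^2 + 2·4 + 2 = 42; 42−1 = 41
i=2: 41 = 2·4^2 + 2·4 + 1 (b=4); 4→5: 2·5^2 + 2·5 + 1 = 61; 61−1 = 60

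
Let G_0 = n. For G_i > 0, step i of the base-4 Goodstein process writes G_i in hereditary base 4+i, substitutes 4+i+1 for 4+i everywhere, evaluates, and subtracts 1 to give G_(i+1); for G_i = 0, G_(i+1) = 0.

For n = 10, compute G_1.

11

10 —HB4→ 2·4 + 2 —bump→ 2·5 + 2 = 12 —(−1)→ 11
11 —HB5→ 2·5 + 1 —bump→ 2·6 + 1 = 13 —(−1)→ 12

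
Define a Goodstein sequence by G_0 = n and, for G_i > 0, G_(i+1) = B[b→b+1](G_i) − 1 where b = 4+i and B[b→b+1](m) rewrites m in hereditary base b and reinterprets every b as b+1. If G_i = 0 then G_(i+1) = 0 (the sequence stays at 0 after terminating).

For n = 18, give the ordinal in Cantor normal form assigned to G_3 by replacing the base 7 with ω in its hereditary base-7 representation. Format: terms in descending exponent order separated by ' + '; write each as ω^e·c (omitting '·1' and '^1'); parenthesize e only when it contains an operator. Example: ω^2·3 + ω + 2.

ω·6 + 6

base 4: 18 = 4^2 + 2; at 5: 5^2 + 2 = 27; next = 26
base 5: 26 = 5^2 + 1; at 6: 6^2 + 1 = 37; next = 36
base 6: 36 = 6^2; at 7: 7^2 = 49; next = 48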